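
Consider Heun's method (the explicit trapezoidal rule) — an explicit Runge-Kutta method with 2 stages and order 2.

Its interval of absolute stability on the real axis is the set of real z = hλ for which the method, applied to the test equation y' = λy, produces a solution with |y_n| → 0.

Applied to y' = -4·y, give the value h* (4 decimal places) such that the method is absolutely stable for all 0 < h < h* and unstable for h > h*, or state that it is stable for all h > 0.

Set f=λy, z=hλ:
  order 2, 2-stage ⇒ R(z)=1+z+z^2/2
  (e.g. R(-0.6)=0.58000, |R|=0.58000)

Solve |R(x)|<1 on ℝ⁻.
x=-0.6: |R|=0.5800
|R(-0.96)|=0.5008 |R(-0.87)|=0.5085 |R(-0.78)|=0.5242
Bisect:
  x_lo=-2.7407 |R|=2.0151  x_hi=-0.2837 |R|=0.7565
  mid=-1.51223 |R|=0.63119 →hi
  mid=-2.12648 |R|=1.13448 →lo
  mid=-1.81936 |R|=0.83567 →hi
  mid=-1.97292 |R|=0.97329 →hi
  mid=-2.04970 |R|=1.05094 →lo
  mid=-2.01131 |R|=1.01137 →lo
  mid=-1.99211 |R|=0.99215 →hi
  ...
  [-2.00006,-1.99991] ⇒ x*=-2.0000
Stable set (-2.0000, 0).

(-2.0000,0); λ=-4 ⇒ h* = 0.5000.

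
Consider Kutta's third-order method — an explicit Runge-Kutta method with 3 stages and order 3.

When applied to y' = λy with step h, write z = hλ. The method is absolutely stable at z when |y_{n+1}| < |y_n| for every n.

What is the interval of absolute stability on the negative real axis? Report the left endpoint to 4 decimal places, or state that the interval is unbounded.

(-2.5127, 0).

Set f=λy, z=hλ:
  order 3, 3-stage ⇒ R(z)=1+z+z^2/2+z^3/6
  (e.g. R(-1.58)=0.01081, |R|=0.01081)

Boundary: |R(x)|=1, x<0.
x=-1.58: |R|=0.0108
|R(-2.77)|=1.4759 |R(-2.03)|=0.3638 |R(-1.89)|=0.2292
Bisect:
  x_lo=-3.0706 |R|=2.1814  x_hi=-0.3275 |R|=0.7203
  mid=-1.69901 |R|=0.07309 →hi
  mid=-2.38478 |R|=0.80164 →hi
  mid=-2.72767 |R|=1.38997 →lo
  mid=-2.55622 |R|=1.07293 →lo
  mid=-2.47050 |R|=0.93188 →hi
  mid=-2.51336 |R|=1.00102 →lo
  mid=-2.49193 |R|=0.96611 →hi
  mid=-2.50265 |R|=0.98347 →hi
  mid=-2.50801 |R|=0.99222 →hi
  mid=-2.51068 |R|=0.99661 →hi
  ...
  [-2.51286,-2.51269] ⇒ x*=-2.5127
So |R|<1 on (-2.5127, 0).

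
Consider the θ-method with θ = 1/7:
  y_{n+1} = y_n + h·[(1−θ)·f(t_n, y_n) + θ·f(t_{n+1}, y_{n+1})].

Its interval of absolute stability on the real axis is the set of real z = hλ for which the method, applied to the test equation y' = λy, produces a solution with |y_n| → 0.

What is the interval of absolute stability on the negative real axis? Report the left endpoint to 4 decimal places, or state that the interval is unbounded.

z∈(-2.8000,0).

On y'=λy, z=hλ:
  y_{n+1} = y_n + z·[6/7·y_n + 1/7·y_{n+1}] ⇒ (1 − 1/7z)y_{n+1} = (1 + 6/7z)y_n
  Hence R(z) = (1 + 6/7z)/(1 − 1/7z).

Need |R(x)|<1, x<0.
x=-1.28: |R|=0.0821
R=−1: 1+6/7x = −1+1/7x ⇒ -5/7x=2 ⇒ x=2/(-5/7)=-2.8000
Confirm numerically:
  x=-1.956: |R|=0.52881 <1
  x=-1.599: |R|=0.30166 <1
  x=-1.444: |R|=0.19706 <1
  x=-1.222: |R|=0.04038 <1
  x=-3.010: |R|=1.10490 >1
  x=-2.964: |R|=1.08230 >1
So |R|<1 on (-2.8000, 0).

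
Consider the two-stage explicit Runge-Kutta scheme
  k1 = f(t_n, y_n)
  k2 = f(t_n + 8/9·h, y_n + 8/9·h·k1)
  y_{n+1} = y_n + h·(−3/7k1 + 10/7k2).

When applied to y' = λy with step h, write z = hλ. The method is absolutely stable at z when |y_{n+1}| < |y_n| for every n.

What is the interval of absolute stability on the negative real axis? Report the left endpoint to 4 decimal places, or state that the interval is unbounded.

On y'=λy, z=hλ:
  k1=λy_n ⇒ h·k1=z·y_n;  k2=λ(1+8/9z)y_n ⇒ h·k2=z(1+8/9z)y_n
  y_{n+1}/y_n = 1 − 3/7z + 10/7z(1+8/9z) = 1 + z + 80/63z²
  so R(z) = 1 + z + 80/63z².

Need |R(x)|<1, x<0.
x=-1.46: |R|=2.2468
R=1: x+80/63x²=0 ⇒ x=−63/80=-0.7875; min R=1−1/(4·80/63)=0.8031>−1
Confirm numerically:
  x=-0.702: |R|=0.92378 <1
  x=-0.602: |R|=0.85820 <1
  x=-0.431: |R|=0.80489 <1
  x=-1.283: |R|=1.80727 >1
  x=-1.209: |R|=1.64710 >1
So |R|<1 on (-0.7875, 0).

(-0.7875, 0).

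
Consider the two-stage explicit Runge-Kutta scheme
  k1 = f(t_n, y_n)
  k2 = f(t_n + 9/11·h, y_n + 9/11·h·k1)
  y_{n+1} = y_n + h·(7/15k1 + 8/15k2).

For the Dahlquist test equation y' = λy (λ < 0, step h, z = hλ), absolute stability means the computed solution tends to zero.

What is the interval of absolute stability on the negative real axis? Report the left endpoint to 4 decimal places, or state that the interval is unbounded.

Test eqn y'=λy, z=hλ:
  k1=λy_n ⇒ h·k1=z·y_n;  k2=λ(1+9/11z)y_n ⇒ h·k2=z(1+9/11z)y_n
  y_{n+1}/y_n = 1 + 7/15z + 8/15z(1+9/11z) = 1 + z + 24/55z²
  so R(z) = 1 + z + 24/55z².

Need |R(x)|<1, x<0.
x=-0.31: |R|=0.7319
R=1: x+24/55x²=0 ⇒ x=−55/24=-2.2917; min R=1−1/(4·24/55)=0.4271>−1
Confirm numerically:
  x=-2.207: |R|=0.91846 <1
  x=-1.410: |R|=0.45753 <1
  x=-1.226: |R|=0.42989 <1
  x=-2.576: |R|=1.31961 >1
  x=-2.331: |R|=1.04001 >1
So |R|<1 on (-2.2917, 0).

(-2.2917, 0).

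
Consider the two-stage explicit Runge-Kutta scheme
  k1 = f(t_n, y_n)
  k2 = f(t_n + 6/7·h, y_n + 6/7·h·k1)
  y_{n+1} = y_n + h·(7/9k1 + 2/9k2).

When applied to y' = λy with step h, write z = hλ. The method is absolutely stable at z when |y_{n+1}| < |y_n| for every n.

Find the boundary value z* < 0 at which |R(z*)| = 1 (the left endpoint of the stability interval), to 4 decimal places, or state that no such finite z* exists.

z* = -5.2500.

Test eqn y'=λy, z=hλ:
  k1=λy_n ⇒ h·k1=z·y_n;  k2=λ(1+6/7z)y_n ⇒ h·k2=z(1+6/7z)y_n
  y_{n+1}/y_n = 1 + 7/9z + 2/9z(1+6/7z) = 1 + z + 4/21z²
  ⇒ R(z) = 1 + z + 4/21z².

Find x<0 with |R(x)|<1.
x=-1.64: |R|=0.1277
R=1: x+4/21x²=0 ⇒ x=−21/4=-5.2500; min R=1−1/(4·4/21)=-0.3125>−1
Confirm numerically:
  x=-4.102: |R|=0.10303 <1
  x=-4.029: |R|=0.06297 <1
  x=-3.292: |R|=0.22776 <1
  x=-3.209: |R|=0.24754 <1
  x=-5.751: |R|=1.54881 >1
  x=-5.434: |R|=1.19045 >1
  x=-5.288: |R|=1.03828 >1
So |R|<1 on (-5.2500, 0).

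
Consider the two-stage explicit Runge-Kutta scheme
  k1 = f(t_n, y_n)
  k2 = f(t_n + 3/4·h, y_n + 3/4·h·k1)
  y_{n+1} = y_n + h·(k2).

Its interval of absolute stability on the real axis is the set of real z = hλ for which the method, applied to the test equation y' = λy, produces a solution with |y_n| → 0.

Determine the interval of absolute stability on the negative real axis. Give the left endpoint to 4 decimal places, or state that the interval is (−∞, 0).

Set f=λy, z=hλ:
  k1=λy_n ⇒ h·k1=z·y_n;  k2=λ(1+3/4z)y_n ⇒ h·k2=z(1+3/4z)y_n
  y_{n+1}/y_n = 1 + z(1+3/4z) = 1 + z + 3/4z²
  R(z) = 1 + z + 3/4z².

Need |R(x)|<1, x<0.
x=-1.79: |R|=1.6131
R=1: x+3/4x²=0 ⇒ x=−4/3=-1.3333; min R=1−1/(4·3/4)=0.6667>−1
Confirm numerically:
  x=-1.098: |R|=0.80620 <1
  x=-0.750: |R|=0.67188 <1
  x=-0.598: |R|=0.67020 <1
  x=-1.647: |R|=1.38746 >1
  x=-1.447: |R|=1.12336 >1
  x=-1.390: |R|=1.05907 >1
So |R|<1 on (-1.3333, 0).

(-1.3333, 0).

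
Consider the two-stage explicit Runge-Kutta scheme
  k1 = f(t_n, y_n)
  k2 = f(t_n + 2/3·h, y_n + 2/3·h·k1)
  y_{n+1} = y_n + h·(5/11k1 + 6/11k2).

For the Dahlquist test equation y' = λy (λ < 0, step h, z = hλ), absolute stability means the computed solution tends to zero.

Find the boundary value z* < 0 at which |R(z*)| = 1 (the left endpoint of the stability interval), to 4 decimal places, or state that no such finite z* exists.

Test eqn y'=λy, z=hλ:
  k1=λy_n ⇒ h·k1=z·y_n;  k2=λ(1+2/3z)y_n ⇒ h·k2=z(1+2/3z)y_n
  y_{n+1}/y_n = 1 + 5/11z + 6/11z(1+2/3z) = 1 + z + 4/11z²
  R(z) = 1 + z + 4/11z².

Boundary: |R(x)|=1, x<0.
x=-1.34: |R|=0.3129
R=1: x+4/11x²=0 ⇒ x=−11/4=-2.7500; min R=1−1/(4·4/11)=0.3125>−1
Confirm numerically:
  x=-2.539: |R|=0.80519 <1
  x=-1.725: |R|=0.35705 <1
  x=-1.102: |R|=0.33960 <1
  x=-3.203: |R|=1.52762 >1
  x=-3.083: |R|=1.37332 >1
  x=-2.783: |R|=1.03340 >1
Interval (-2.7500, 0).

z* = -2.7500.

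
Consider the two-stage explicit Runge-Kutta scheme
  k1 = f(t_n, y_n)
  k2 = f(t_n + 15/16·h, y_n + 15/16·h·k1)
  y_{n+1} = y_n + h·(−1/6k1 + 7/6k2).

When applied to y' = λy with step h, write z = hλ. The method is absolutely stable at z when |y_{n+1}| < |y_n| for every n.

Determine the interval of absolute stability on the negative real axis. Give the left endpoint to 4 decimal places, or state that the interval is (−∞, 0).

(-0.9143, 0).

Test eqn y'=λy, z=hλ:
  k1=λy_n ⇒ h·k1=z·y_n;  k2=λ(1+15/16z)y_n ⇒ h·k2=z(1+15/16z)y_n
  y_{n+1}/y_n = 1 − 1/6z + 7/6z(1+15/16z) = 1 + z + 35/32z²
  Hence R(z) = 1 + z + 35/32z².

Solve |R(x)|<1 on ℝ⁻.
x=-1.23: |R|=1.4247
R=1: x+35/32x²=0 ⇒ x=−32/35=-0.9143; min R=1−1/(4·35/32)=0.7714>−1
Confirm numerically:
  x=-0.705: |R|=0.83862 <1
  x=-0.669: |R|=0.82052 <1
  x=-0.535: |R|=0.77806 <1
  x=-0.377: |R|=0.77845 <1
  x=-1.336: |R|=1.61623 >1
  x=-1.071: |R|=1.18358 >1
Stable set (-0.9143, 0).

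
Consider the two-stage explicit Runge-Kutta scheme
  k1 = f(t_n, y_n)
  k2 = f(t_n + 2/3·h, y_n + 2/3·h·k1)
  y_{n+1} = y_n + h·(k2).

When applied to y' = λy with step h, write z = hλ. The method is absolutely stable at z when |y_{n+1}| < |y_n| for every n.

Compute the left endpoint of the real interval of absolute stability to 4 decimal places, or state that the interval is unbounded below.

z* = -1.5000.

With y'=λy (z=hλ):
  k1=λy_n ⇒ h·k1=z·y_n;  k2=λ(1+2/3z)y_n ⇒ h·k2=z(1+2/3z)y_n
  y_{n+1}/y_n = 1 + z(1+2/3z) = 1 + z + 2/3z²
  ⇒ R(z) = 1 + z + 2/3z².

Need |R(x)|<1, x<0.
x=-1.4: |R|=0.9067
R=1: x+2/3x²=0 ⇒ x=−3/2=-1.5000; min R=1−1/(4·2/3)=0.6250>−1
Confirm numerically:
  x=-1.471: |R|=0.97156 <1
  x=-1.249: |R|=0.79100 <1
  x=-0.938: |R|=0.64856 <1
  x=-0.782: |R|=0.62568 <1
  x=-2.098: |R|=1.83640 >1
  x=-1.583: |R|=1.08759 >1
So |R|<1 on (-1.5000, 0).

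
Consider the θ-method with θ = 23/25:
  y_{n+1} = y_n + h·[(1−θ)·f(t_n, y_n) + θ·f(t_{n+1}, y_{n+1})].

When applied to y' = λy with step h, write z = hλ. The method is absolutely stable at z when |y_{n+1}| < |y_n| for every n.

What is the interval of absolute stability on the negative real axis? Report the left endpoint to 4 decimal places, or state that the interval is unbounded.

(−∞, 0) — no finite endpoint.

Set f=λy, z=hλ:
  y_{n+1} = y_n + z·[2/25·y_n + 23/25·y_{n+1}] ⇒ (1 − 23/25z)y_{n+1} = (1 + 2/25z)y_n
  ⇒ R(z) = (1 + 2/25z)/(1 − 23/25z).

Find x<0 with |R(x)|<1.
x=-1.07: |R|=0.4608
x=-2: |R|=0.2958
x=-10: |R|=0.0196
x=-100: |R|=0.0753
θ=23/25≥1/2 ⇒ |1+2/25x|<|1−23/25x| ∀x<0 ⇒ stable on all of ℝ⁻.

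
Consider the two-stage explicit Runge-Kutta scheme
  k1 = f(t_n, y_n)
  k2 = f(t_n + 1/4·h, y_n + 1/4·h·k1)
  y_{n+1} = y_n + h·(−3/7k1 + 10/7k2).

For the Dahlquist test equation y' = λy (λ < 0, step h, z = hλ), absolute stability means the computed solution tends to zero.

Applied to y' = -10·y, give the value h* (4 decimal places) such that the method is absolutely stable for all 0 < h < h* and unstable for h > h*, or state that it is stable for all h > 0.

Test eqn y'=λy, z=hλ:
  k1=λy_n ⇒ h·k1=z·y_n;  k2=λ(1+1/4z)y_n ⇒ h·k2=z(1+1/4z)y_n
  y_{n+1}/y_n = 1 − 3/7z + 10/7z(1+1/4z) = 1 + z + 5/14z²
  R(z) = 1 + z + 5/14z².

Boundary: |R(x)|=1, x<0.
x=-0.81: |R|=0.4243
R=1: x+5/14x²=0 ⇒ x=−14/5=-2.8000; min R=1−1/(4·5/14)=0.3000>−1
Confirm numerically:
  x=-2.448: |R|=0.69225 <1
  x=-2.228: |R|=0.54485 <1
  x=-1.359: |R|=0.30060 <1
  x=-1.326: |R|=0.30196 <1
  x=-3.387: |R|=1.71006 >1
  x=-3.338: |R|=1.64137 >1
So |R|<1 on (-2.8000, 0).

(-2.8000,0); λ=-10 ⇒ h* = (14/5)/10 = 0.2800.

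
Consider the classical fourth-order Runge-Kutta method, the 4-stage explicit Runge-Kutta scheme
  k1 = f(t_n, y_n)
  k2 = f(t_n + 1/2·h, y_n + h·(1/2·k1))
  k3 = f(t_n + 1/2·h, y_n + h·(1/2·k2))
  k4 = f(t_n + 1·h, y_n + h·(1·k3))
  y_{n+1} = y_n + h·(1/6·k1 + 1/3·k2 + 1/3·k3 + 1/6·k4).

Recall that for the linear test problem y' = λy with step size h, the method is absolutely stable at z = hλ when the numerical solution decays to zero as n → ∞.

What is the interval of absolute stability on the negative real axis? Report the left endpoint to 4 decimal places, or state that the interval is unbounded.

Test eqn y'=λy, z=hλ:
  order 4, 4-stage ⇒ R(z)=1+z+z^2/2+z^3/6+z^4/24
  (e.g. R(-0.31)=0.73347, |R|=0.73347)

Need |R(x)|<1, x<0.
x=-0.31: |R|=0.7335
|R(-2.95)|=1.2781 |R(-2.9)|=1.1872 |R(-2.41)|=0.5667
Bisect:
  x_lo=-3.4667 |R|=2.6165  x_hi=-0.0533 |R|=0.9481
  mid=-1.75998 |R|=0.27997 →hi
  mid=-2.61333 |R|=0.77022 →hi
  mid=-3.04001 |R|=1.45704 →lo
  mid=-2.82667 |R|=1.06420 →lo
  mid=-2.72000 |R|=0.90594 →hi
  mid=-2.77334 |R|=0.98212 →hi
  mid=-2.80000 |R|=1.02241 →lo
  mid=-2.78667 |R|=1.00208 →lo
  ...
  [-2.78542,-2.78521] ⇒ x*=-2.7853
So |R|<1 on (-2.7853, 0).

(-2.7853, 0).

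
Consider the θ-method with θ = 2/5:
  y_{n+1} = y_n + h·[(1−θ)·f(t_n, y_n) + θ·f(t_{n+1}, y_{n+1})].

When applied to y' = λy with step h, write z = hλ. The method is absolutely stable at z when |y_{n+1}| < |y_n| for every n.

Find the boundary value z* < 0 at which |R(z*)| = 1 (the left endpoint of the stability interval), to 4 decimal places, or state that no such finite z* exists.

z* = -10.0000.

Test eqn y'=λy, z=hλ:
  y_{n+1} = y_n + z·[3/5·y_n + 2/5·y_{n+1}] ⇒ (1 − 2/5z)y_{n+1} = (1 + 3/5z)y_n
  so R(z) = (1 + 3/5z)/(1 − 2/5z).

Find x<0 with |R(x)|<1.
x=-1.46: |R|=0.0783
R=−1: 1+3/5x = −1+2/5x ⇒ -1/5x=2 ⇒ x=2/(-1/5)=-10.0000
Confirm numerically:
  x=-8.970: |R|=0.95510 <1
  x=-7.144: |R|=0.85193 <1
  x=-6.552: |R|=0.80954 <1
  x=-10.490: |R|=1.01886 >1
  x=-10.315: |R|=1.01229 >1
Interval (-10.0000, 0).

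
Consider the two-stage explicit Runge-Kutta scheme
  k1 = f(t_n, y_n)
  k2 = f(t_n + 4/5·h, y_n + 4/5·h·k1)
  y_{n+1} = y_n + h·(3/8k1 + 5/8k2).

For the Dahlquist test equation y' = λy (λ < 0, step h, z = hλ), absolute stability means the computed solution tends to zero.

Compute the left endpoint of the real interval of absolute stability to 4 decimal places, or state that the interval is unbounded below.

left endpoint -2.0000.

On y'=λy, z=hλ:
  k1=λy_n ⇒ h·k1=z·y_n;  k2=λ(1+4/5z)y_n ⇒ h·k2=z(1+4/5z)y_n
  y_{n+1}/y_n = 1 + 3/8z + 5/8z(1+4/5z) = 1 + z + 1/2z²
  R(z) = 1 + z + 1/2z².

Find x<0 with |R(x)|<1.
x=-0.72: |R|=0.5392
R=1: x+1/2x²=0 ⇒ x=−2=-2.0000; min R=1−1/(4·1/2)=0.5000>−1
Confirm numerically:
  x=-1.608: |R|=0.68483 <1
  x=-1.051: |R|=0.50130 <1
  x=-0.906: |R|=0.50442 <1
  x=-2.457: |R|=1.56142 >1
  x=-2.096: |R|=1.10061 >1
Interval (-2.0000, 0).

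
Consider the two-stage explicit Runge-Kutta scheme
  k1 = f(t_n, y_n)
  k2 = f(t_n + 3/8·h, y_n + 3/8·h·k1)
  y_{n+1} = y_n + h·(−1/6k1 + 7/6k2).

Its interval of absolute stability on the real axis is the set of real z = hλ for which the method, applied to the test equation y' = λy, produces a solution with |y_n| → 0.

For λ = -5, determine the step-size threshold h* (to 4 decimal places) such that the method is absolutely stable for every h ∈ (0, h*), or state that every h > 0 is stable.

(-2.2857,0); λ=-5 ⇒ h* = (16/7)/5 = 0.4571.

With y'=λy (z=hλ):
  k1=λy_n ⇒ h·k1=z·y_n;  k2=λ(1+3/8z)y_n ⇒ h·k2=z(1+3/8z)y_n
  y_{n+1}/y_n = 1 − 1/6z + 7/6z(1+3/8z) = 1 + z + 7/16z²
  ⇒ R(z) = 1 + z + 7/16z².

Need |R(x)|<1, x<0.
x=-1.05: |R|=0.4323
R=1: x+7/16x²=0 ⇒ x=−16/7=-2.2857; min R=1−1/(4·7/16)=0.4286>−1
Confirm numerically:
  x=-1.905: |R|=0.68270 <1
  x=-1.565: |R|=0.50654 <1
  x=-1.470: |R|=0.47539 <1
  x=-1.332: |R|=0.44422 <1
  x=-2.758: |R|=1.56987 >1
  x=-2.580: |R|=1.33218 >1
  x=-2.534: |R|=1.27526 >1
Interval (-2.2857, 0).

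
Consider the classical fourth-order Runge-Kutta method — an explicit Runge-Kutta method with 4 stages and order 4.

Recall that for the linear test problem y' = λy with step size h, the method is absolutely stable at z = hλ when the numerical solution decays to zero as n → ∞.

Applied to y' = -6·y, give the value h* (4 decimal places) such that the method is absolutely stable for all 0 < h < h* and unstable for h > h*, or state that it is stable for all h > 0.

(-2.7853,0); λ=-6 ⇒ h* = 0.4642.

With y'=λy (z=hλ):
  order 4, 4-stage ⇒ R(z)=1+z+z^2/2+z^3/6+z^4/24
  (e.g. R(-0.92)=0.40327, |R|=0.40327)

Need |R(x)|<1, x<0.
x=-0.92: |R|=0.4033
|R(-2.72)|=0.9059 |R(-2.6)|=0.7547 |R(-0.71)|=0.4930
Bisect:
  x_lo=-3.1867 |R|=1.7942  x_hi=-0.3596 |R|=0.6980
  mid=-1.77316 |R|=0.28161 →hi
  mid=-2.47993 |R|=0.62912 →hi
  mid=-2.83332 |R|=1.07486 →lo
  mid=-2.65663 |R|=0.82272 →hi
  mid=-2.74498 |R|=0.94090 →hi
  mid=-2.78915 |R|=1.00583 →lo
  mid=-2.76706 |R|=0.97286 →hi
  ...
  [-2.78535,-2.78518] ⇒ x*=-2.7853
So |R|<1 on (-2.7853, 0).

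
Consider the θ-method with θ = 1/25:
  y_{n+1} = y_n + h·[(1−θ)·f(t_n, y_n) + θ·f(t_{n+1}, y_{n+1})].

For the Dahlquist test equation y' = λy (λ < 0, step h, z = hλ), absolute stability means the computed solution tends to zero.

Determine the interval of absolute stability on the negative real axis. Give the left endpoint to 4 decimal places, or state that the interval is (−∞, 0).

Test eqn y'=λy, z=hλ:
  y_{n+1} = y_n + z·[24/25·y_n + 1/25·y_{n+1}] ⇒ (1 − 1/25z)y_{n+1} = (1 + 24/25z)y_n
  Hence R(z) = (1 + 24/25z)/(1 − 1/25z).

Boundary: |R(x)|=1, x<0.
x=-0.89: |R|=0.1406
R=−1: 1+24/25x = −1+1/25x ⇒ -23/25x=2 ⇒ x=2/(-23/25)=-2.1739
Confirm numerically:
  x=-1.748: |R|=0.63377 <1
  x=-1.348: |R|=0.27903 <1
  x=-1.173: |R|=0.12043 <1
  x=-2.706: |R|=1.44171 >1
  x=-2.348: |R|=1.14641 >1
Stable set (-2.1739, 0).

z∈(-2.1739,0).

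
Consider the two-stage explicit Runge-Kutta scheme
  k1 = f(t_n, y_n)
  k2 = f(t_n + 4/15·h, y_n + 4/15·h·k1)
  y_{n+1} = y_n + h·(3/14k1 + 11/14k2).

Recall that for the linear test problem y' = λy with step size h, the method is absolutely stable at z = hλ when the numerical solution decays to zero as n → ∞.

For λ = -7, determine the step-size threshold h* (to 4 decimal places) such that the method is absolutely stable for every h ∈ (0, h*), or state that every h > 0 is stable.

On y'=λy, z=hλ:
  k1=λy_n ⇒ h·k1=z·y_n;  k2=λ(1+4/15z)y_n ⇒ h·k2=z(1+4/15z)y_n
  y_{n+1}/y_n = 1 + 3/14z + 11/14z(1+4/15z) = 1 + z + 22/105z²
  Hence R(z) = 1 + z + 22/105z².

Find x<0 with |R(x)|<1.
x=-0.78: |R|=0.3475
R=1: x+22/105x²=0 ⇒ x=−105/22=-4.7727; min R=1−1/(4·22/105)=-0.1932>−1
Confirm numerically:
  x=-4.635: |R|=0.86625 <1
  x=-4.364: |R|=0.62628 <1
  x=-4.184: |R|=0.48389 <1
  x=-2.428: |R|=0.19282 <1
  x=-5.205: |R|=1.47142 >1
  x=-4.818: |R|=1.04570 >1
Interval (-4.7727, 0).

(-4.7727,0); λ=-7 ⇒ h* = (105/22)/7 = 0.6818.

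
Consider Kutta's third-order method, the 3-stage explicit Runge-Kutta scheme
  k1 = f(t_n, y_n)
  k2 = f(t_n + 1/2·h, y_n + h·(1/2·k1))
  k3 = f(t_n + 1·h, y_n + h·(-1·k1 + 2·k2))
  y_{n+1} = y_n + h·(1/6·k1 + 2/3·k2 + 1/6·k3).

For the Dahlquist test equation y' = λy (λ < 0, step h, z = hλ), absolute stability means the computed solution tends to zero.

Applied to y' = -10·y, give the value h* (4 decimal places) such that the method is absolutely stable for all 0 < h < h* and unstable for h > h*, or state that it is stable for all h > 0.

(-2.5127,0); λ=-10 ⇒ h* = 0.2513.

On y'=λy, z=hλ:
  order 3, 3-stage ⇒ R(z)=1+z+z^2/2+z^3/6
  (e.g. R(-0.88)=0.39362, |R|=0.39362)

Need |R(x)|<1, x<0.
x=-0.88: |R|=0.3936
|R(-2.74)|=1.4147 |R(-1.22)|=0.2216 |R(-0.75)|=0.4609
Bisect:
  x_lo=-2.9001 |R|=1.7600  x_hi=-0.3450 |R|=0.7077
  mid=-1.62252 |R|=0.01814 →hi
  mid=-2.26129 |R|=0.63174 →hi
  mid=-2.58068 |R|=1.11524 →lo
  mid=-2.42098 |R|=0.85537 →hi
  mid=-2.50083 |R|=0.98052 →hi
  mid=-2.54075 |R|=1.04665 →lo
  mid=-2.52079 |R|=1.01328 →lo
  ...
  [-2.51284,-2.51268] ⇒ x*=-2.5127
Interval (-2.5127, 0).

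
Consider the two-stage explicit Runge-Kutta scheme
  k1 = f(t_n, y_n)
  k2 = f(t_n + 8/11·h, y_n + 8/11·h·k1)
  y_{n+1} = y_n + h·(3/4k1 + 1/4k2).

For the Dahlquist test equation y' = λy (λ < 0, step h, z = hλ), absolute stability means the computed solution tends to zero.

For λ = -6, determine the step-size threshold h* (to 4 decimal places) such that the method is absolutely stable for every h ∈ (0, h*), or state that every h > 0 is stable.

With y'=λy (z=hλ):
  k1=λy_n ⇒ h·k1=z·y_n;  k2=λ(1+8/11z)y_n ⇒ h·k2=z(1+8/11z)y_n
  y_{n+1}/y_n = 1 + 3/4z + 1/4z(1+8/11z) = 1 + z + 2/11z²
  so R(z) = 1 + z + 2/11z².

Find x<0 with |R(x)|<1.
x=-1.16: |R|=0.0847
R=1: x+2/11x²=0 ⇒ x=−11/2=-5.5000; min R=1−1/(4·2/11)=-0.3750>−1
Confirm numerically:
  x=-4.990: |R|=0.53729 <1
  x=-4.834: |R|=0.41465 <1
  x=-2.681: |R|=0.37413 <1
  x=-2.516: |R|=0.36504 <1
  x=-6.071: |R|=1.63028 >1
  x=-5.975: |R|=1.51602 >1
  x=-5.532: |R|=1.03219 >1
Stable set (-5.5000, 0).

(-5.5000,0); λ=-6 ⇒ h* = (11/2)/6 = 0.9167.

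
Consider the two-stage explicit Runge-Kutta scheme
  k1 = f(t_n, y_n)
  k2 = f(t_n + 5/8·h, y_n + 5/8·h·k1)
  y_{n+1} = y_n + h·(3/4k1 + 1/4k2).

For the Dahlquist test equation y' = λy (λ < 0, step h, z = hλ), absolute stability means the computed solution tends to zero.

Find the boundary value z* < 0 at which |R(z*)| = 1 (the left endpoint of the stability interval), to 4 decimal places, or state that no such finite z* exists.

z* = -6.4000.

Set f=λy, z=hλ:
  k1=λy_n ⇒ h·k1=z·y_n;  k2=λ(1+5/8z)y_n ⇒ h·k2=z(1+5/8z)y_n
  y_{n+1}/y_n = 1 + 3/4z + 1/4z(1+5/8z) = 1 + z + 5/32z²
  so R(z) = 1 + z + 5/32z².

Solve |R(x)|<1 on ℝ⁻.
x=-0.4: |R|=0.6250
R=1: x+5/32x²=0 ⇒ x=−32/5=-6.4000; min R=1−1/(4·5/32)=-0.6000>−1
Confirm numerically:
  x=-5.342: |R|=0.11690 <1
  x=-5.192: |R|=0.02001 <1
  x=-4.572: |R|=0.30588 <1
  x=-2.786: |R|=0.57322 <1
  x=-6.931: |R|=1.57506 >1
  x=-6.570: |R|=1.17452 >1
  x=-6.530: |R|=1.13264 >1
Stable set (-6.4000, 0).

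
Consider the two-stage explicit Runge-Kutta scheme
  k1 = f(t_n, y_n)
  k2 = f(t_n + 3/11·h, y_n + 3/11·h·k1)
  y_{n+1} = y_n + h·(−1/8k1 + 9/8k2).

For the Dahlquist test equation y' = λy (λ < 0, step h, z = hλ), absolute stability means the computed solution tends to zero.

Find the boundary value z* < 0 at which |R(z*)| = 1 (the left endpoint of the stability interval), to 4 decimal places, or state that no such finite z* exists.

left endpoint -3.2593.

Set f=λy, z=hλ:
  k1=λy_n ⇒ h·k1=z·y_n;  k2=λ(1+3/11z)y_n ⇒ h·k2=z(1+3/11z)y_n
  y_{n+1}/y_n = 1 − 1/8z + 9/8z(1+3/11z) = 1 + z + 27/88z²
  ⇒ R(z) = 1 + z + 27/88z².

Find x<0 with |R(x)|<1.
x=-1.12: |R|=0.2649
R=1: x+27/88x²=0 ⇒ x=−88/27=-3.2593; min R=1−1/(4·27/88)=0.1852>−1
Confirm numerically:
  x=-3.045: |R|=0.79983 <1
  x=-2.509: |R|=0.42245 <1
  x=-2.042: |R|=0.23736 <1
  x=-3.545: |R|=1.31079 >1
  x=-3.475: |R|=1.23002 >1
  x=-3.363: |R|=1.10704 >1
Interval (-3.2593, 0).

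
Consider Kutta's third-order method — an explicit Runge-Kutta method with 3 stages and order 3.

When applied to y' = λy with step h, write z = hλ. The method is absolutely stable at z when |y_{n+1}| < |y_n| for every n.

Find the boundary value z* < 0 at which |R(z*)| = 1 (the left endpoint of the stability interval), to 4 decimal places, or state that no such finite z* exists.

z* = -2.5127.

With y'=λy (z=hλ):
  order 3, 3-stage ⇒ R(z)=1+z+z^2/2+z^3/6
  (e.g. R(-0.61)=0.53822, |R|=0.53822)

Boundary: |R(x)|=1, x<0.
x=-0.61: |R|=0.5382
|R(-2.28)|=0.6562 |R(-1.95)|=0.2846 |R(-1.78)|=0.1358
Bisect:
  x_lo=-2.9824 |R|=1.9562  x_hi=-0.3702 |R|=0.6899
  mid=-1.67629 |R|=0.05636 →hi
  mid=-2.32933 |R|=0.72284 →hi
  mid=-2.65585 |R|=1.25127 →lo
  mid=-2.49259 |R|=0.96716 →hi
  mid=-2.57422 |R|=1.10397 →lo
  mid=-2.53340 |R|=1.03429 →lo
  mid=-2.51300 |R|=1.00041 →lo
  mid=-2.50279 |R|=0.98371 →hi
  ...
  [-2.51284,-2.51268] ⇒ x*=-2.5127
Stable set (-2.5127, 0).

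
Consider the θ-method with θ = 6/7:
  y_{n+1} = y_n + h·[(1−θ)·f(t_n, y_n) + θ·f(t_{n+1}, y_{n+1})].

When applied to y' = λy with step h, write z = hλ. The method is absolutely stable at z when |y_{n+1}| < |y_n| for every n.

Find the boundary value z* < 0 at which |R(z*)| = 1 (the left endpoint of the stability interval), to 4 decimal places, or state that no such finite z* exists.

Test eqn y'=λy, z=hλ:
  y_{n+1} = y_n + z·[1/7·y_n + 6/7·y_{n+1}] ⇒ (1 − 6/7z)y_{n+1} = (1 + 1/7z)y_n
  ⇒ R(z) = (1 + 1/7z)/(1 − 6/7z).

Boundary: |R(x)|=1, x<0.
x=-0.46: |R|=0.6701
x=-2: |R|=0.2632
x=-10: |R|=0.0448
x=-100: |R|=0.1532
θ=6/7≥1/2 ⇒ |1+1/7x|<|1−6/7x| ∀x<0 ⇒ unbounded interval.

unbounded; (−∞, 0).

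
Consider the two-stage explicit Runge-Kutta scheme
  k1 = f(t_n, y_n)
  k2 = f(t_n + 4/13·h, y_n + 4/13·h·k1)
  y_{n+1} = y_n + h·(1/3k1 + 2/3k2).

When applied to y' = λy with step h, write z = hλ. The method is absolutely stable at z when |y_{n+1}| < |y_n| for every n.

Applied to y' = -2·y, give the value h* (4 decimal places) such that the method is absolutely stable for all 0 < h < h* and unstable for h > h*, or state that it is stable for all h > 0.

(-4.8750,0); λ=-2 ⇒ h* = (39/8)/2 = 2.4375.

On y'=λy, z=hλ:
  k1=λy_n ⇒ h·k1=z·y_n;  k2=λ(1+4/13z)y_n ⇒ h·k2=z(1+4/13z)y_n
  y_{n+1}/y_n = 1 + 1/3z + 2/3z(1+4/13z) = 1 + z + 8/39z²
  R(z) = 1 + z + 8/39z².

Solve |R(x)|<1 on ℝ⁻.
x=-1.06: |R|=0.1705
R=1: x+8/39x²=0 ⇒ x=−39/8=-4.8750; min R=1−1/(4·8/39)=-0.2188>−1
Confirm numerically:
  x=-4.354: |R|=0.53468 <1
  x=-4.303: |R|=0.49511 <1
  x=-4.068: |R|=0.32659 <1
  x=-1.992: |R|=0.17804 <1
  x=-5.246: |R|=1.39923 >1
  x=-4.914: |R|=1.03931 >1
Interval (-4.8750, 0).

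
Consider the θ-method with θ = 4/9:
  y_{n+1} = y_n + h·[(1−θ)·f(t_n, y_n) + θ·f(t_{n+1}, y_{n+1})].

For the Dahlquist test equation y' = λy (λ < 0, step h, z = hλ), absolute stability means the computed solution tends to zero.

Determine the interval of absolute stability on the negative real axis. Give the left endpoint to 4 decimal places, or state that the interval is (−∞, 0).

(-18.0000, 0).

On y'=λy, z=hλ:
  y_{n+1} = y_n + z·[5/9·y_n + 4/9·y_{n+1}] ⇒ (1 − 4/9z)y_{n+1} = (1 + 5/9z)y_n
  R(z) = (1 + 5/9z)/(1 − 4/9z).

Need |R(x)|<1, x<0.
x=-0.51: |R|=0.5842
R=−1: 1+5/9x = −1+4/9x ⇒ -1/9x=2 ⇒ x=2/(-1/9)=-18.0000
Confirm numerically:
  x=-17.865: |R|=0.99832 <1
  x=-14.843: |R|=0.95383 <1
  x=-9.167: |R|=0.80658 <1
  x=-7.629: |R|=0.73755 <1
  x=-18.243: |R|=1.00296 >1
  x=-18.230: |R|=1.00281 >1
  x=-18.049: |R|=1.00060 >1
So |R|<1 on (-18.0000, 0).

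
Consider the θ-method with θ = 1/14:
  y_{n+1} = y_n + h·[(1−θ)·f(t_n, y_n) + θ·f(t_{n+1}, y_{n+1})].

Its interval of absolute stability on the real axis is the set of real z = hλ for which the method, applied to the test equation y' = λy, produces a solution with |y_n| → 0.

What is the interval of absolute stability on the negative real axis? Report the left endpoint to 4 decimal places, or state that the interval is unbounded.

z∈(-2.3333,0).

Set f=λy, z=hλ:
  y_{n+1} = y_n + z·[13/14·y_n + 1/14·y_{n+1}] ⇒ (1 − 1/14z)y_{n+1} = (1 + 13/14z)y_n
  R(z) = (1 + 13/14z)/(1 − 1/14z).

Solve |R(x)|<1 on ℝ⁻.
x=-0.99: |R|=0.0754
R=−1: 1+13/14x = −1+1/14x ⇒ -6/7x=2 ⇒ x=2/(-6/7)=-2.3333
Confirm numerically:
  x=-2.130: |R|=0.84873 <1
  x=-1.694: |R|=0.51115 <1
  x=-1.563: |R|=0.40603 <1
  x=-1.383: |R|=0.25866 <1
  x=-2.840: |R|=1.36105 >1
  x=-2.426: |R|=1.06770 >1
So |R|<1 on (-2.3333, 0).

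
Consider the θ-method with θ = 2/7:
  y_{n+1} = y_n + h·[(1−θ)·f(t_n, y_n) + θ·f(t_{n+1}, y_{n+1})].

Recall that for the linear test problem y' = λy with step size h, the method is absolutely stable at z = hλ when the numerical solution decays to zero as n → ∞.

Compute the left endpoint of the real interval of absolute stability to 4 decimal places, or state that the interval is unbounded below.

left endpoint -4.6667.

Test eqn y'=λy, z=hλ:
  y_{n+1} = y_n + z·[5/7·y_n + 2/7·y_{n+1}] ⇒ (1 − 2/7z)y_{n+1} = (1 + 5/7z)y_n
  R(z) = (1 + 5/7z)/(1 − 2/7z).

Find x<0 with |R(x)|<1.
x=-1.8: |R|=0.1887
R=−1: 1+5/7x = −1+2/7x ⇒ -3/7x=2 ⇒ x=2/(-3/7)=-4.6667
Confirm numerically:
  x=-4.061: |R|=0.87984 <1
  x=-3.436: |R|=0.73385 <1
  x=-2.255: |R|=0.37142 <1
  x=-2.226: |R|=0.36064 <1
  x=-5.126: |R|=1.07987 >1
  x=-4.830: |R|=1.02941 >1
Interval (-4.6667, 0).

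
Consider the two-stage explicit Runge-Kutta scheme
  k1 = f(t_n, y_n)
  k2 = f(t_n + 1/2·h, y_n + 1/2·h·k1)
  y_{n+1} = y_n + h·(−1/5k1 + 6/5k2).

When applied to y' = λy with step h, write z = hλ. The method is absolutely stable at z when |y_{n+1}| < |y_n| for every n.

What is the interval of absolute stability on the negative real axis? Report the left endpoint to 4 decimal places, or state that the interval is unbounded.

Test eqn y'=λy, z=hλ:
  k1=λy_n ⇒ h·k1=z·y_n;  k2=λ(1+1/2z)y_n ⇒ h·k2=z(1+1/2z)y_n
  y_{n+1}/y_n = 1 − 1/5z + 6/5z(1+1/2z) = 1 + z + 3/5z²
  so R(z) = 1 + z + 3/5z².

Need |R(x)|<1, x<0.
x=-0.97: |R|=0.5945
R=1: x+3/5x²=0 ⇒ x=−5/3=-1.6667; min R=1−1/(4·3/5)=0.5833>−1
Confirm numerically:
  x=-1.569: |R|=0.90806 <1
  x=-1.014: |R|=0.60292 <1
  x=-0.967: |R|=0.59405 <1
  x=-0.864: |R|=0.58390 <1
  x=-2.243: |R|=1.77563 >1
  x=-1.975: |R|=1.36538 >1
Stable set (-1.6667, 0).

(-1.6667, 0).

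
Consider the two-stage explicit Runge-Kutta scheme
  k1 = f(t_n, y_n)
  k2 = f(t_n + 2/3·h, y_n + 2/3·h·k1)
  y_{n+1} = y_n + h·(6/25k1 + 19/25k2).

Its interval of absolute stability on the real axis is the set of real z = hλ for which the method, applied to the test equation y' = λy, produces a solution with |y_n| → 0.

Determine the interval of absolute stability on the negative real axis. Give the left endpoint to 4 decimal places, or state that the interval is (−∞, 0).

Test eqn y'=λy, z=hλ:
  k1=λy_n ⇒ h·k1=z·y_n;  k2=λ(1+2/3z)y_n ⇒ h·k2=z(1+2/3z)y_n
  y_{n+1}/y_n = 1 + 6/25z + 19/25z(1+2/3z) = 1 + z + 38/75z²
  ⇒ R(z) = 1 + z + 38/75z².

Find x<0 with |R(x)|<1.
x=-0.4: |R|=0.6811
R=1: x+38/75x²=0 ⇒ x=−75/38=-1.9737; min R=1−1/(4·38/75)=0.5066>−1
Confirm numerically:
  x=-1.581: |R|=0.68544 <1
  x=-1.335: |R|=0.56799 <1
  x=-1.322: |R|=0.56349 <1
  x=-0.890: |R|=0.51133 <1
  x=-2.360: |R|=1.46193 >1
  x=-2.304: |R|=1.38560 >1
  x=-2.220: |R|=1.27706 >1
Interval (-1.9737, 0).

(-1.9737, 0).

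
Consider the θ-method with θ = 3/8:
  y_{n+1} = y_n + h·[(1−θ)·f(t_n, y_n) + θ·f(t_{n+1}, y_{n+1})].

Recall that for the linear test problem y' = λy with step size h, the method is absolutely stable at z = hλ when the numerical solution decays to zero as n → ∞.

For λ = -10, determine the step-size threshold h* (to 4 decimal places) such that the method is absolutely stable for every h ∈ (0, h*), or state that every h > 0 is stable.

Test eqn y'=λy, z=hλ:
  y_{n+1} = y_n + z·[5/8·y_n + 3/8·y_{n+1}] ⇒ (1 − 3/8z)y_{n+1} = (1 + 5/8z)y_n
  Hence R(z) = (1 + 5/8z)/(1 − 3/8z).

Need |R(x)|<1, x<0.
x=-1.39: |R|=0.0863
R=−1: 1+5/8x = −1+3/8x ⇒ -1/4x=2 ⇒ x=2/(-1/4)=-8.0000
Confirm numerically:
  x=-6.352: |R|=0.87818 <1
  x=-6.087: |R|=0.85431 <1
  x=-5.937: |R|=0.84015 <1
  x=-5.063: |R|=0.74669 <1
  x=-8.438: |R|=1.02630 >1
  x=-8.042: |R|=1.00261 >1
So |R|<1 on (-8.0000, 0).

(-8.0000,0); λ=-10 ⇒ h* = (8)/10 = 0.8000.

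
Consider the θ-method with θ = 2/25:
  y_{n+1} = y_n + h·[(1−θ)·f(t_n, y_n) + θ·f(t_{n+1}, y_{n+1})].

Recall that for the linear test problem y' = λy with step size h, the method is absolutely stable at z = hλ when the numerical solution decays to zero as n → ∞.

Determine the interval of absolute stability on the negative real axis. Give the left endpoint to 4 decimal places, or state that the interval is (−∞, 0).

With y'=λy (z=hλ):
  y_{n+1} = y_n + z·[23/25·y_n + 2/25·y_{n+1}] ⇒ (1 − 2/25z)y_{n+1} = (1 + 23/25z)y_n
  Hence R(z) = (1 + 23/25z)/(1 − 2/25z).

Find x<0 with |R(x)|<1.
x=-0.69: |R|=0.3461
R=−1: 1+23/25x = −1+2/25x ⇒ -21/25x=2 ⇒ x=2/(-21/25)=-2.3810
Confirm numerically:
  x=-1.813: |R|=0.58335 <1
  x=-1.783: |R|=0.56042 <1
  x=-1.574: |R|=0.39797 <1
  x=-0.961: |R|=0.10761 <1
  x=-2.435: |R|=1.03800 >1
  x=-2.423: |R|=1.02959 >1
Stable set (-2.3810, 0).

(-2.3810, 0).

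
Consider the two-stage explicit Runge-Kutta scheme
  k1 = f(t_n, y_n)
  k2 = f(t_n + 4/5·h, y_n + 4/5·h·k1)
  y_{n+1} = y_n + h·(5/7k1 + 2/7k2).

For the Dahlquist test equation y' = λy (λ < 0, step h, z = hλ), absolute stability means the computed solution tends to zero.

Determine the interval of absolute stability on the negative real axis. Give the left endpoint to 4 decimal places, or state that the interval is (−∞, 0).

(-4.3750, 0).

With y'=λy (z=hλ):
  k1=λy_n ⇒ h·k1=z·y_n;  k2=λ(1+4/5z)y_n ⇒ h·k2=z(1+4/5z)y_n
  y_{n+1}/y_n = 1 + 5/7z + 2/7z(1+4/5z) = 1 + z + 8/35z²
  Hence R(z) = 1 + z + 8/35z².

Boundary: |R(x)|=1, x<0.
x=-0.52: |R|=0.5418
R=1: x+8/35x²=0 ⇒ x=−35/8=-4.3750; min R=1−1/(4·8/35)=-0.0938>−1
Confirm numerically:
  x=-4.197: |R|=0.82924 <1
  x=-4.171: |R|=0.80551 <1
  x=-3.758: |R|=0.47001 <1
  x=-2.227: |R|=0.09339 <1
  x=-4.731: |R|=1.38497 >1
  x=-4.430: |R|=1.05569 >1
  x=-4.403: |R|=1.02818 >1
Stable set (-4.3750, 0).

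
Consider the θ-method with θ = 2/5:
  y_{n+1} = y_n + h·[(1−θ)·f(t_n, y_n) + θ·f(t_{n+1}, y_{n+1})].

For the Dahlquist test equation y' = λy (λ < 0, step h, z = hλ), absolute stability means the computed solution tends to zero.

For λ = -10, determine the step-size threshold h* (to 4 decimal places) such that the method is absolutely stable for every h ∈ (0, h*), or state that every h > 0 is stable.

On y'=λy, z=hλ:
  y_{n+1} = y_n + z·[3/5·y_n + 2/5·y_{n+1}] ⇒ (1 − 2/5z)y_{n+1} = (1 + 3/5z)y_n
  Hence R(z) = (1 + 3/5z)/(1 − 2/5z).

Find x<0 with |R(x)|<1.
x=-1.14: |R|=0.2170
R=−1: 1+3/5x = −1+2/5x ⇒ -1/5x=2 ⇒ x=2/(-1/5)=-10.0000
Confirm numerically:
  x=-9.328: |R|=0.97159 <1
  x=-8.525: |R|=0.93311 <1
  x=-6.494: |R|=0.80509 <1
  x=-6.314: |R|=0.79090 <1
  x=-10.520: |R|=1.01997 >1
  x=-10.361: |R|=1.01403 >1
  x=-10.180: |R|=1.00710 >1
Interval (-10.0000, 0).

(-10.0000,0); λ=-10 ⇒ h* = (10)/10 = 1.0000.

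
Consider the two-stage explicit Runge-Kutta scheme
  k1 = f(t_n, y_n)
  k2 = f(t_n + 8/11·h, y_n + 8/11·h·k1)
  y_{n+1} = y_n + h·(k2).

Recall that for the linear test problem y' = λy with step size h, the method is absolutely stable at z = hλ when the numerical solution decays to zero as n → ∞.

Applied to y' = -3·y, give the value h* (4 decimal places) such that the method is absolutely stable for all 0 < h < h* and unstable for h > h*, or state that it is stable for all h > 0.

(-1.3750,0); λ=-3 ⇒ h* = (11/8)/3 = 0.4583.

Test eqn y'=λy, z=hλ:
  k1=λy_n ⇒ h·k1=z·y_n;  k2=λ(1+8/11z)y_n ⇒ h·k2=z(1+8/11z)y_n
  y_{n+1}/y_n = 1 + z(1+8/11z) = 1 + z + 8/11z²
  ⇒ R(z) = 1 + z + 8/11z².

Boundary: |R(x)|=1, x<0.
x=-0.51: |R|=0.6792
R=1: x+8/11x²=0 ⇒ x=−11/8=-1.3750; min R=1−1/(4·8/11)=0.6562>−1
Confirm numerically:
  x=-1.033: |R|=0.74306 <1
  x=-0.972: |R|=0.71512 <1
  x=-0.957: |R|=0.70907 <1
  x=-0.563: |R|=0.66752 <1
  x=-1.966: |R|=1.84502 >1
  x=-1.733: |R|=1.45121 >1
  x=-1.554: |R|=1.20230 >1
Interval (-1.3750, 0).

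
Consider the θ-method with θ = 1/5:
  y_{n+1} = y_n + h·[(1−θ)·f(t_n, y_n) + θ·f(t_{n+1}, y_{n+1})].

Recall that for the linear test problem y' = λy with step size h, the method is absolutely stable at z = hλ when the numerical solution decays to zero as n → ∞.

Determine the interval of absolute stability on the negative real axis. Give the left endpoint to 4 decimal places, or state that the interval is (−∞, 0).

z∈(-3.3333,0).

Test eqn y'=λy, z=hλ:
  y_{n+1} = y_n + z·[4/5·y_n + 1/5·y_{n+1}] ⇒ (1 − 1/5z)y_{n+1} = (1 + 4/5z)y_n
  R(z) = (1 + 4/5z)/(1 − 1/5z).

Find x<0 with |R(x)|<1.
x=-0.57: |R|=0.4883
R=−1: 1+4/5x = −1+1/5x ⇒ -3/5x=2 ⇒ x=2/(-3/5)=-3.3333
Confirm numerically:
  x=-2.916: |R|=0.84184 <1
  x=-2.129: |R|=0.49320 <1
  x=-2.090: |R|=0.47391 <1
  x=-1.435: |R|=0.11500 <1
  x=-3.559: |R|=1.07910 >1
  x=-3.518: |R|=1.06504 >1
  x=-3.381: |R|=1.01706 >1
So |R|<1 on (-3.3333, 0).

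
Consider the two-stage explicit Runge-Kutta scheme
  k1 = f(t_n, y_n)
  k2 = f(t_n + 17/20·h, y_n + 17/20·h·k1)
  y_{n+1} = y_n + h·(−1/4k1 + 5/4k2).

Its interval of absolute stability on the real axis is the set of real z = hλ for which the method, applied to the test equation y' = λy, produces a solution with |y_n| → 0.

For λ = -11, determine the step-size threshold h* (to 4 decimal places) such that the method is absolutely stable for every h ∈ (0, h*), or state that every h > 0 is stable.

(-0.9412,0); λ=-11 ⇒ h* = (16/17)/11 = 0.0856.

With y'=λy (z=hλ):
  k1=λy_n ⇒ h·k1=z·y_n;  k2=λ(1+17/20z)y_n ⇒ h·k2=z(1+17/20z)y_n
  y_{n+1}/y_n = 1 − 1/4z + 5/4z(1+17/20z) = 1 + z + 17/16z²
  ⇒ R(z) = 1 + z + 17/16z².

Need |R(x)|<1, x<0.
x=-0.68: |R|=0.8113
R=1: x+17/16x²=0 ⇒ x=−16/17=-0.9412; min R=1−1/(4·17/16)=0.7647>−1
Confirm numerically:
  x=-0.782: |R|=0.86774 <1
  x=-0.721: |R|=0.83133 <1
  x=-0.718: |R|=0.82974 <1
  x=-0.662: |R|=0.80363 <1
  x=-1.392: |R|=1.66677 >1
  x=-1.071: |R|=1.14773 >1
So |R|<1 on (-0.9412, 0).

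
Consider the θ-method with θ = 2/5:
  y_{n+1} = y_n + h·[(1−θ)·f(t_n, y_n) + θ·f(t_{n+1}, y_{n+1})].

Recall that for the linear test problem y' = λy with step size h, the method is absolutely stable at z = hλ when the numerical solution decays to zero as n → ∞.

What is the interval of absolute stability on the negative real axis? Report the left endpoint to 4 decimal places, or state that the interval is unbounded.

(-10.0000, 0).

On y'=λy, z=hλ:
  y_{n+1} = y_n + z·[3/5·y_n + 2/5·y_{n+1}] ⇒ (1 − 2/5z)y_{n+1} = (1 + 3/5z)y_n
  Hence R(z) = (1 + 3/5z)/(1 − 2/5z).

Find x<0 with |R(x)|<1.
x=-1.72: |R|=0.0190
R=−1: 1+3/5x = −1+2/5x ⇒ -1/5x=2 ⇒ x=2/(-1/5)=-10.0000
Confirm numerically:
  x=-7.238: |R|=0.85818 <1
  x=-5.824: |R|=0.74916 <1
  x=-5.561: |R|=0.72466 <1
  x=-10.537: |R|=1.02060 >1
  x=-10.420: |R|=1.01625 >1
  x=-10.333: |R|=1.01297 >1
Stable set (-10.0000, 0).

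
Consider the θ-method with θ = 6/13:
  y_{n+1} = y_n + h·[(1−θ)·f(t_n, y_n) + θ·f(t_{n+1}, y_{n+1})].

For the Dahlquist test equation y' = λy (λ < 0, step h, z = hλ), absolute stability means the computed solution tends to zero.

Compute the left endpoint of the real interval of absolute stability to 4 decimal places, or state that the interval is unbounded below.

left endpoint -26.0000.

On y'=λy, z=hλ:
  y_{n+1} = y_n + z·[7/13·y_n + 6/13·y_{n+1}] ⇒ (1 − 6/13z)y_{n+1} = (1 + 7/13z)y_n
  so R(z) = (1 + 7/13z)/(1 − 6/13z).

Find x<0 with |R(x)|<1.
x=-0.75: |R|=0.4429
R=−1: 1+7/13x = −1+6/13x ⇒ -1/13x=2 ⇒ x=2/(-1/13)=-26.0000
Confirm numerically:
  x=-20.978: |R|=0.96384 <1
  x=-18.667: |R|=0.94134 <1
  x=-10.931: |R|=0.80825 <1
  x=-26.567: |R|=1.00329 >1
  x=-26.533: |R|=1.00310 >1
  x=-26.156: |R|=1.00092 >1
So |R|<1 on (-26.0000, 0).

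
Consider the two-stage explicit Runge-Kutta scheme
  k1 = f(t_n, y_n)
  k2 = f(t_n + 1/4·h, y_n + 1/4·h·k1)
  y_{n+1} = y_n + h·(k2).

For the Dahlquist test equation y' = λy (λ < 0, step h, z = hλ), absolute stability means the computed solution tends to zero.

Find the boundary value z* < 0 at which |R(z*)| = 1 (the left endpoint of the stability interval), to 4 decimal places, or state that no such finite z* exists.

On y'=λy, z=hλ:
  k1=λy_n ⇒ h·k1=z·y_n;  k2=λ(1+1/4z)y_n ⇒ h·k2=z(1+1/4z)y_n
  y_{n+1}/y_n = 1 + z(1+1/4z) = 1 + z + 1/4z²
  Hence R(z) = 1 + z + 1/4z².

Find x<0 with |R(x)|<1.
x=-1.46: |R|=0.0729
R=1: x+1/4x²=0 ⇒ x=−4=-4.0000; min R=1−1/(4·1/4)=0.0000>−1
Confirm numerically:
  x=-3.497: |R|=0.56025 <1
  x=-2.184: |R|=0.00846 <1
  x=-1.723: |R|=0.01918 <1
  x=-4.371: |R|=1.40541 >1
  x=-4.213: |R|=1.22434 >1
  x=-4.083: |R|=1.08472 >1
So |R|<1 on (-4.0000, 0).

z* = -4.0000.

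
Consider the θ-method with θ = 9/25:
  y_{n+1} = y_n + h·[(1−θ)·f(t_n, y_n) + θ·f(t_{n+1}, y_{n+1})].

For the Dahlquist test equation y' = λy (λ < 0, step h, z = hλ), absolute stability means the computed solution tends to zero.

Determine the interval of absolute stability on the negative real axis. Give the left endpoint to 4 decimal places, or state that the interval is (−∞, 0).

z∈(-7.1429,0).

With y'=λy (z=hλ):
  y_{n+1} = y_n + z·[16/25·y_n + 9/25·y_{n+1}] ⇒ (1 − 9/25z)y_{n+1} = (1 + 16/25z)y_n
  ⇒ R(z) = (1 + 16/25z)/(1 − 9/25z).

Boundary: |R(x)|=1, x<0.
x=-0.36: |R|=0.6813
R=−1: 1+16/25x = −1+9/25x ⇒ -7/25x=2 ⇒ x=2/(-7/25)=-7.1429
Confirm numerically:
  x=-5.346: |R|=0.82797 <1
  x=-4.336: |R|=0.69312 <1
  x=-2.864: |R|=0.41012 <1
  x=-7.303: |R|=1.01236 >1
  x=-7.245: |R|=1.00793 >1
Interval (-7.1429, 0).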